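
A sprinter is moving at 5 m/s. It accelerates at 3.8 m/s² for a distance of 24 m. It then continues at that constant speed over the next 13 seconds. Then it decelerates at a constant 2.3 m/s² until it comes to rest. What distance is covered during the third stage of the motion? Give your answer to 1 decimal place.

45.1 m

Phase 1 (accelerating): v₀ = 5.00 m/s, a = 3.8 m/s².
v² = v₀² + 2aΔx = 5.00² + 2·3.8·24 = 207 → v = 14.4 m/s
t = (v − v₀)/a = (14.4 − 5.00)/3.8 = 2.47 s

Phase 2 (constant speed): v₀ = 14.4 m/s, a = 0 m/s².
v = v₀ + at = 14.4 + (0)(13) = 14.4 m/s
Δx = v₀t + ½at² = 14.4·13 + 0.5·0·13² = 187 m

Phase 3 (decelerating): v₀ = 14.4 m/s, a = -2.3 m/s².
v = v₀ + at → t = (0 − 14.4) / -2.3 = 6.26 s
v² = v₀² + 2aΔx → Δx = (0² − 14.4²)/(2·-2.3) = 45.1 m
Distance in phase 3 = 45.1 m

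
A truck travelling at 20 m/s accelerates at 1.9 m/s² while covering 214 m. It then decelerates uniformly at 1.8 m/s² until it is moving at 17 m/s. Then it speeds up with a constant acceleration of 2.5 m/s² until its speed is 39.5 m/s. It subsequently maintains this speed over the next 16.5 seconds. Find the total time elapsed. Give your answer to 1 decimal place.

43.2 s

Phase 1 (accelerating): v₀ = 20.0 m/s, a = 1.9 m/s².
v² = v₀² + 2aΔx = 20.0² + 2·1.9·214 = 1210 → v = 34.8 m/s
t = (v − v₀)/a = (34.8 − 20.0)/1.9 = 7.81 s

Phase 2 (decelerating): v₀ = 34.8 m/s, a = -1.8 m/s².
v = v₀ + at → t = (17 − 34.8) / -1.8 = 9.91 s
v² = v₀² + 2aΔx → Δx = (17² − 34.8²)/(2·-1.8) = 257 m

Phase 3 (accelerating): v₀ = 17.0 m/s, a = 2.5 m/s².
v = v₀ + at → t = (39.5 − 17.0) / 2.5 = 9.00 s
v² = v₀² + 2aΔx → Δx = (39.5² − 17.0²)/(2·2.5) = 254 m

Phase 4 (constant speed): v₀ = 39.5 m/s, a = 0 m/s².
v = v₀ + at = 39.5 + (0)(16.5) = 39.5 m/s
Δx = v₀t + ½at² = 39.5·16.5 + 0.5·0·16.5² = 652 m
Total time = 7.81 + 9.91 + 9.00 + 16.5 = 43.2 s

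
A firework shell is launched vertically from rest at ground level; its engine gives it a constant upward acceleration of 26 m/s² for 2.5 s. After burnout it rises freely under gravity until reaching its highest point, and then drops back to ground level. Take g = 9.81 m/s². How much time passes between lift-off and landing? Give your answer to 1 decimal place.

Phase 1 (powered ascent): v₀ = 0 m/s, a = 26 m/s².
v = v₀ + at = 0 + (26)(2.5) = 65.0 m/s
Δx = v₀t + ½at² = 0·2.5 + 0.5·26·2.5² = 81.2 m

Phase 2 (coasting upward): v₀ = 65.0 m/s, a = -9.81 m/s².
v = v₀ + at → t = (0 − 65.0) / -9.81 = 6.63 s
v² = v₀² + 2aΔx → Δx = (0² − 65.0²)/(2·-9.81) = 215 m

Phase 3 (free fall): v₀ = 0 m/s, a = -9.81 m/s².
Falls 297 m from rest: t = √(2·297/9.81) = 7.78 s; v = g·t = 76.3 m/s.
Total time = 2.50 + 6.63 + 7.78 = 16.9 s

16.9 s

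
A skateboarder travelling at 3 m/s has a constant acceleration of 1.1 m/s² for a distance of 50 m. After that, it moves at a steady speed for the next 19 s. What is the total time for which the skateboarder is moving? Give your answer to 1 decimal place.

Phase 1 (accelerating): v₀ = 3.00 m/s, a = 1.1 m/s².
v² = v₀² + 2aΔx = 3.00² + 2·1.1·50 = 119 → v = 10.9 m/s
t = (v − v₀)/a = (10.9 − 3.00)/1.1 = 7.19 s

Phase 2 (constant speed): v₀ = 10.9 m/s, a = 0 m/s².
v = v₀ + at = 10.9 + (0)(19) = 10.9 m/s
Δx = v₀t + ½at² = 10.9·19 + 0.5·0·19² = 207 m
Total time = 7.19 + 19.0 = 26.2 s

26.2 s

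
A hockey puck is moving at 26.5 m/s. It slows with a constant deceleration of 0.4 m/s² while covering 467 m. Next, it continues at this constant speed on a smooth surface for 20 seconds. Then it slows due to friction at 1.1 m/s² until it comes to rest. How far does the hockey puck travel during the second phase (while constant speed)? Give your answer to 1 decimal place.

362.6 m

Phase 1 (decelerating): v₀ = 26.5 m/s, a = -0.4 m/s².
v² = v₀² + 2aΔx = 26.5² + 2·-0.4·467 = 329 → v = 18.1 m/s
t = (v − v₀)/a = (18.1 − 26.5)/-0.4 = 20.9 s

Phase 2 (constant speed): v₀ = 18.1 m/s, a = 0 m/s².
v = v₀ + at = 18.1 + (0)(20) = 18.1 m/s
Δx = v₀t + ½at² = 18.1·20 + 0.5·0·20² = 363 m
Distance in phase 2 = 363 m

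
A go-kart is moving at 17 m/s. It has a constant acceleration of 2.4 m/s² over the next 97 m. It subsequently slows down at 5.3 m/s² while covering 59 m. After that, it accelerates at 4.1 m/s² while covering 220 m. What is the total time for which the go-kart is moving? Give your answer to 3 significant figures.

Phase 1 (accelerating): v₀ = 17.0 m/s, a = 2.4 m/s².
v² = v₀² + 2aΔx = 17.0² + 2·2.4·97 = 755 → v = 27.5 m/s
t = (v − v₀)/a = (27.5 − 17.0)/2.4 = 4.36 s

Phase 2 (decelerating): v₀ = 27.5 m/s, a = -5.3 m/s².
v² = v₀² + 2aΔx = 27.5² + 2·-5.3·59 = 129 → v = 11.4 m/s
t = (v − v₀)/a = (11.4 − 27.5)/-5.3 = 3.04 s

Phase 3 (accelerating): v₀ = 11.4 m/s, a = 4.1 m/s².
v² = v₀² + 2aΔx = 11.4² + 2·4.1·220 = 1930 → v = 44.0 m/s
t = (v − v₀)/a = (44.0 − 11.4)/4.1 = 7.95 s
Total time = 4.36 + 3.04 + 7.95 = 15.4 s

15.4 s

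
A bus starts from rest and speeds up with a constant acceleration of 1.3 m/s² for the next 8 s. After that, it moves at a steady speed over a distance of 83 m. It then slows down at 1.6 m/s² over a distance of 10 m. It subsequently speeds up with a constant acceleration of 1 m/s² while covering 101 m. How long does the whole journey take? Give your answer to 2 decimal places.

Phase 1 (accelerating): v₀ = 0 m/s, a = 1.3 m/s².
v = v₀ + at = 0 + (1.3)(8) = 10.4 m/s
Δx = v₀t + ½at² = 0·8 + 0.5·1.3·8² = 41.6 m

Phase 2 (constant speed): v₀ = 10.4 m/s, a = 0 m/s².
Constant speed: t = d/v = 83/10.4 = 7.98 s

Phase 3 (decelerating): v₀ = 10.4 m/s, a = -1.6 m/s².
v² = v₀² + 2aΔx = 10.4² + 2·-1.6·10 = 76.2 → v = 8.73 m/s
t = (v − v₀)/a = (8.73 − 10.4)/-1.6 = 1.05 s

Phase 4 (accelerating): v₀ = 8.73 m/s, a = 1 m/s².
v² = v₀² + 2aΔx = 8.73² + 2·1·101 = 278 → v = 16.7 m/s
t = (v − v₀)/a = (16.7 − 8.73)/1 = 7.95 s
Total time = 8.00 + 7.98 + 1.05 + 7.95 = 25.0 s

24.98 s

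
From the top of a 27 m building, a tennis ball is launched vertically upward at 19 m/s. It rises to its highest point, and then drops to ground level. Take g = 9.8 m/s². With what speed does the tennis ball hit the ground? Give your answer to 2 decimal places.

Phase 1 (rising): v₀ = 19.0 m/s, a = -9.8 m/s².
v = v₀ + at → t = (0 − 19.0) / -9.8 = 1.94 s
v² = v₀² + 2aΔx → Δx = (0² − 19.0²)/(2·-9.8) = 18.4 m

Phase 2 (falling): v₀ = 0 m/s, a = -9.8 m/s².
Falls 45.4 m from rest: t = √(2·45.4/9.8) = 3.04 s; v = g·t = 29.8 m/s.
Final speed = 29.8 m/s

29.84 m/s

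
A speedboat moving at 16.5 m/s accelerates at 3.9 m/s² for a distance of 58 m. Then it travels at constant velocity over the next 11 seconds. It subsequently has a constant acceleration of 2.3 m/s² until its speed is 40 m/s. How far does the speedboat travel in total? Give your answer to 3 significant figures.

544 m

Phase 1 (accelerating): v₀ = 16.5 m/s, a = 3.9 m/s².
v² = v₀² + 2aΔx = 16.5² + 2·3.9·58 = 725 → v = 26.9 m/s
t = (v − v₀)/a = (26.9 − 16.5)/3.9 = 2.67 s

Phase 2 (constant speed): v₀ = 26.9 m/s, a = 0 m/s².
v = v₀ + at = 26.9 + (0)(11) = 26.9 m/s
Δx = v₀t + ½at² = 26.9·11 + 0.5·0·11² = 296 m

Phase 3 (accelerating): v₀ = 26.9 m/s, a = 2.3 m/s².
v = v₀ + at → t = (40 − 26.9) / 2.3 = 5.69 s
v² = v₀² + 2aΔx → Δx = (40² − 26.9²)/(2·2.3) = 190 m
Total distance = 58.0 + 296 + 190 = 544 m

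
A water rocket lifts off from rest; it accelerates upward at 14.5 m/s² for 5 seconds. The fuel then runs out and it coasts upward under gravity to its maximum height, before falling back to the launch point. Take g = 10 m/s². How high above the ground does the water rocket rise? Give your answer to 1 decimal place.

444.1 m

Phase 1 (powered ascent): v₀ = 0 m/s, a = 14.5 m/s².
v = v₀ + at = 0 + (14.5)(5) = 72.5 m/s
Δx = v₀t + ½at² = 0·5 + 0.5·14.5·5² = 181 m

Phase 2 (coasting upward): v₀ = 72.5 m/s, a = -10 m/s².
v = v₀ + at → t = (0 − 72.5) / -10 = 7.25 s
v² = v₀² + 2aΔx → Δx = (0² − 72.5²)/(2·-10) = 263 m
Maximum height = 181 + 263 = 444 m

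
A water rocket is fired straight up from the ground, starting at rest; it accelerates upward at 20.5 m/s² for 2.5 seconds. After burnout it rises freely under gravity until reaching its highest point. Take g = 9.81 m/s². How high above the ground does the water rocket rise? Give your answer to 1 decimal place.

Phase 1 (powered ascent): v₀ = 0 m/s, a = 20.5 m/s².
v = v₀ + at = 0 + (20.5)(2.5) = 51.2 m/s
Δx = v₀t + ½at² = 0·2.5 + 0.5·20.5·2.5² = 64.1 m

Phase 2 (coasting upward): v₀ = 51.2 m/s, a = -9.81 m/s².
v = v₀ + at → t = (0 − 51.2) / -9.81 = 5.22 s
v² = v₀² + 2aΔx → Δx = (0² − 51.2²)/(2·-9.81) = 134 m
Maximum height = 64.1 + 134 = 198 m

197.9 m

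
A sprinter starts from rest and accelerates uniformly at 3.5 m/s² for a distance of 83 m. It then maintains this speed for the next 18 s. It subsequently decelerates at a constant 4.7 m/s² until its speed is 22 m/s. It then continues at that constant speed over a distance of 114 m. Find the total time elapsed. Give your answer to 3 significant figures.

Phase 1 (accelerating): v₀ = 0 m/s, a = 3.5 m/s².
v² = v₀² + 2aΔx = 0² + 2·3.5·83 = 581 → v = 24.1 m/s
t = (v − v₀)/a = (24.1 − 0)/3.5 = 6.89 s

Phase 2 (constant speed): v₀ = 24.1 m/s, a = 0 m/s².
v = v₀ + at = 24.1 + (0)(18) = 24.1 m/s
Δx = v₀t + ½at² = 24.1·18 + 0.5·0·18² = 434 m

Phase 3 (decelerating): v₀ = 24.1 m/s, a = -4.7 m/s².
v = v₀ + at → t = (22 − 24.1) / -4.7 = 0.448 s
v² = v₀² + 2aΔx → Δx = (22² − 24.1²)/(2·-4.7) = 10.3 m

Phase 4 (constant speed): v₀ = 22.0 m/s, a = 0 m/s².
Constant speed: t = d/v = 114/22.0 = 5.18 s
Total time = 6.89 + 18.0 + 0.448 + 5.18 = 30.5 s

30.5 s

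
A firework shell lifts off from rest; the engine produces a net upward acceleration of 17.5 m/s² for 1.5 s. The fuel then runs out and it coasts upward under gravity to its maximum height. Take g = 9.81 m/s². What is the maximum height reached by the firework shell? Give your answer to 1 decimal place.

54.8 m

Phase 1 (powered ascent): v₀ = 0 m/s, a = 17.5 m/s².
v = v₀ + at = 0 + (17.5)(1.5) = 26.2 m/s
Δx = v₀t + ½at² = 0·1.5 + 0.5·17.5·1.5² = 19.7 m

Phase 2 (coasting upward): v₀ = 26.2 m/s, a = -9.81 m/s².
v = v₀ + at → t = (0 − 26.2) / -9.81 = 2.68 s
v² = v₀² + 2aΔx → Δx = (0² − 26.2²)/(2·-9.81) = 35.1 m
Maximum height = 19.7 + 35.1 = 54.8 m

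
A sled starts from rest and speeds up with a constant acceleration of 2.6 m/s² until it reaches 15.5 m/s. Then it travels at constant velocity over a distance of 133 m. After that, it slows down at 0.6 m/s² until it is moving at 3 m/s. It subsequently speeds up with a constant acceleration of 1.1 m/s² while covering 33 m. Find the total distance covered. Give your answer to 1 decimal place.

Phase 1 (accelerating): v₀ = 0 m/s, a = 2.6 m/s².
v = v₀ + at → t = (15.5 − 0) / 2.6 = 5.96 s
v² = v₀² + 2aΔx → Δx = (15.5² − 0²)/(2·2.6) = 46.2 m

Phase 2 (constant speed): v₀ = 15.5 m/s, a = 0 m/s².
Constant speed: t = d/v = 133/15.5 = 8.58 s

Phase 3 (decelerating): v₀ = 15.5 m/s, a = -0.6 m/s².
v = v₀ + at → t = (3 − 15.5) / -0.6 = 20.8 s
v² = v₀² + 2aΔx → Δx = (3² − 15.5²)/(2·-0.6) = 193 m

Phase 4 (accelerating): v₀ = 3.00 m/s, a = 1.1 m/s².
v² = v₀² + 2aΔx = 3.00² + 2·1.1·33 = 81.6 → v = 9.03 m/s
t = (v − v₀)/a = (9.03 − 3.00)/1.1 = 5.48 s
Total distance = 46.2 + 133 + 193 + 33.0 = 405 m

404.9 m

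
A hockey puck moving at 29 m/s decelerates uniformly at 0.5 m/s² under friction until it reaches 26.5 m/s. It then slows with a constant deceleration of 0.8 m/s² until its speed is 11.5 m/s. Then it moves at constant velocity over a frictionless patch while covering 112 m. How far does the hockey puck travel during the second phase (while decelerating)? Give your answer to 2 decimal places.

Phase 1 (decelerating): v₀ = 29.0 m/s, a = -0.5 m/s².
v = v₀ + at → t = (26.5 − 29.0) / -0.5 = 5.00 s
v² = v₀² + 2aΔx → Δx = (26.5² − 29.0²)/(2·-0.5) = 139 m

Phase 2 (decelerating): v₀ = 26.5 m/s, a = -0.8 m/s².
v = v₀ + at → t = (11.5 − 26.5) / -0.8 = 18.8 s
v² = v₀² + 2aΔx → Δx = (11.5² − 26.5²)/(2·-0.8) = 356 m
Distance in phase 2 = 356 m

356.25 m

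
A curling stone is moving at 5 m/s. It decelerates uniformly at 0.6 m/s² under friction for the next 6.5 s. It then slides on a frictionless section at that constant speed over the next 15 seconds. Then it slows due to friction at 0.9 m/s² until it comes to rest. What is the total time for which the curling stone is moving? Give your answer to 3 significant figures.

Phase 1 (decelerating): v₀ = 5.00 m/s, a = -0.6 m/s².
v = v₀ + at = 5.00 + (-0.6)(6.5) = 1.10 m/s
Δx = v₀t + ½at² = 5.00·6.5 + 0.5·-0.6·6.5² = 19.8 m

Phase 2 (constant speed): v₀ = 1.10 m/s, a = 0 m/s².
v = v₀ + at = 1.10 + (0)(15) = 1.10 m/s
Δx = v₀t + ½at² = 1.10·15 + 0.5·0·15² = 16.5 m

Phase 3 (decelerating): v₀ = 1.10 m/s, a = -0.9 m/s².
v = v₀ + at → t = (0 − 1.10) / -0.9 = 1.22 s
v² = v₀² + 2aΔx → Δx = (0² − 1.10²)/(2·-0.9) = 0.672 m
Total time = 6.50 + 15.0 + 1.22 = 22.7 s

22.7 s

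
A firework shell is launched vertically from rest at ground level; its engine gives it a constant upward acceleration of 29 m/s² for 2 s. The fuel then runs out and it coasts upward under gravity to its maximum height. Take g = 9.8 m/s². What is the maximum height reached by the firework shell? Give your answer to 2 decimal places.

Phase 1 (powered ascent): v₀ = 0 m/s, a = 29 m/s².
v = v₀ + at = 0 + (29)(2) = 58.0 m/s
Δx = v₀t + ½at² = 0·2 + 0.5·29·2² = 58.0 m

Phase 2 (coasting upward): v₀ = 58.0 m/s, a = -9.8 m/s².
v = v₀ + at → t = (0 − 58.0) / -9.8 = 5.92 s
v² = v₀² + 2aΔx → Δx = (0² − 58.0²)/(2·-9.8) = 172 m
Maximum height = 58.0 + 172 = 230 m

229.63 m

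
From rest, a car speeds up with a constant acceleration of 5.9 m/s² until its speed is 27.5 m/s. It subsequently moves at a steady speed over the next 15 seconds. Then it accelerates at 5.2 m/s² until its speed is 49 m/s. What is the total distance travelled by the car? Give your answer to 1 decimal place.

634.7 m

Phase 1 (accelerating): v₀ = 0 m/s, a = 5.9 m/s².
v = v₀ + at → t = (27.5 − 0) / 5.9 = 4.66 s
v² = v₀² + 2aΔx → Δx = (27.5² − 0²)/(2·5.9) = 64.1 m

Phase 2 (constant speed): v₀ = 27.5 m/s, a = 0 m/s².
v = v₀ + at = 27.5 + (0)(15) = 27.5 m/s
Δx = v₀t + ½at² = 27.5·15 + 0.5·0·15² = 412 m

Phase 3 (accelerating): v₀ = 27.5 m/s, a = 5.2 m/s².
v = v₀ + at → t = (49 − 27.5) / 5.2 = 4.13 s
v² = v₀² + 2aΔx → Δx = (49² − 27.5²)/(2·5.2) = 158 m
Total distance = 64.1 + 412 + 158 = 635 m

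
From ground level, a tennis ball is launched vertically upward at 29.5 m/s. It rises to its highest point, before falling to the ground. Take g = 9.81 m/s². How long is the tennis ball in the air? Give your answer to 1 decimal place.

6.0 s

Phase 1 (rising): v₀ = 29.5 m/s, a = -9.81 m/s².
v = v₀ + at → t = (0 − 29.5) / -9.81 = 3.01 s
v² = v₀² + 2aΔx → Δx = (0² − 29.5²)/(2·-9.81) = 44.4 m

Phase 2 (falling): v₀ = 0 m/s, a = -9.81 m/s².
Falls 44.4 m from rest: t = √(2·44.4/9.81) = 3.01 s; v = g·t = 29.5 m/s.
Total time = 3.01 + 3.01 = 6.01 s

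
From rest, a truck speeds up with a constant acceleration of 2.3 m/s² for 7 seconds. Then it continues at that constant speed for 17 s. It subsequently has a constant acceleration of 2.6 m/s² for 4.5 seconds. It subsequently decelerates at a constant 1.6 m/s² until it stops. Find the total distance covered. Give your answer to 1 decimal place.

670.3 m

Phase 1 (accelerating): v₀ = 0 m/s, a = 2.3 m/s².
v = v₀ + at = 0 + (2.3)(7) = 16.1 m/s
Δx = v₀t + ½at² = 0·7 + 0.5·2.3·7² = 56.3 m

Phase 2 (constant speed): v₀ = 16.1 m/s, a = 0 m/s².
v = v₀ + at = 16.1 + (0)(17) = 16.1 m/s
Δx = v₀t + ½at² = 16.1·17 + 0.5·0·17² = 274 m

Phase 3 (accelerating): v₀ = 16.1 m/s, a = 2.6 m/s².
v = v₀ + at = 16.1 + (2.6)(4.5) = 27.8 m/s
Δx = v₀t + ½at² = 16.1·4.5 + 0.5·2.6·4.5² = 98.8 m

Phase 4 (decelerating): v₀ = 27.8 m/s, a = -1.6 m/s².
v = v₀ + at → t = (0 − 27.8) / -1.6 = 17.4 s
v² = v₀² + 2aΔx → Δx = (0² − 27.8²)/(2·-1.6) = 242 m
Total distance = 56.3 + 274 + 98.8 + 242 = 670 m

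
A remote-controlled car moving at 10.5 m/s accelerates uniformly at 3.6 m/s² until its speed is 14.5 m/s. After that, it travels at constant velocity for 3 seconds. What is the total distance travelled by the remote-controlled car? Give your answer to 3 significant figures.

Phase 1 (accelerating): v₀ = 10.5 m/s, a = 3.6 m/s².
v = v₀ + at → t = (14.5 − 10.5) / 3.6 = 1.11 s
v² = v₀² + 2aΔx → Δx = (14.5² − 10.5²)/(2·3.6) = 13.9 m

Phase 2 (constant speed): v₀ = 14.5 m/s, a = 0 m/s².
v = v₀ + at = 14.5 + (0)(3) = 14.5 m/s
Δx = v₀t + ½at² = 14.5·3 + 0.5·0·3² = 43.5 m
Total distance = 13.9 + 43.5 = 57.4 m

57.4 m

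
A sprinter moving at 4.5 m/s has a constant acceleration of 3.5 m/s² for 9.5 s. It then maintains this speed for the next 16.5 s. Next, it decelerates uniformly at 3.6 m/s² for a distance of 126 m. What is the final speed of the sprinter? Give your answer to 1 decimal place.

22.8 m/s

Phase 1 (accelerating): v₀ = 4.50 m/s, a = 3.5 m/s².
v = v₀ + at = 4.50 + (3.5)(9.5) = 37.8 m/s
Δx = v₀t + ½at² = 4.50·9.5 + 0.5·3.5·9.5² = 201 m

Phase 2 (constant speed): v₀ = 37.8 m/s, a = 0 m/s².
v = v₀ + at = 37.8 + (0)(16.5) = 37.8 m/s
Δx = v₀t + ½at² = 37.8·16.5 + 0.5·0·16.5² = 623 m

Phase 3 (decelerating): v₀ = 37.8 m/s, a = -3.6 m/s².
v² = v₀² + 2aΔx = 37.8² + 2·-3.6·126 = 518 → v = 22.8 m/s
t = (v − v₀)/a = (22.8 − 37.8)/-3.6 = 4.16 s
Final speed = 22.8 m/s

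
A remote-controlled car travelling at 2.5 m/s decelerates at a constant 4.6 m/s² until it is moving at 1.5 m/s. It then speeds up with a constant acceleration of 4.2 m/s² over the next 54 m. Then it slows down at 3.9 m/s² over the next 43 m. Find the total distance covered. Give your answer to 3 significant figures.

Phase 1 (decelerating): v₀ = 2.50 m/s, a = -4.6 m/s².
v = v₀ + at → t = (1.5 − 2.50) / -4.6 = 0.217 s
v² = v₀² + 2aΔx → Δx = (1.5² − 2.50²)/(2·-4.6) = 0.435 m

Phase 2 (accelerating): v₀ = 1.50 m/s, a = 4.2 m/s².
v² = v₀² + 2aΔx = 1.50² + 2·4.2·54 = 456 → v = 21.4 m/s
t = (v − v₀)/a = (21.4 − 1.50)/4.2 = 4.73 s

Phase 3 (decelerating): v₀ = 21.4 m/s, a = -3.9 m/s².
v² = v₀² + 2aΔx = 21.4² + 2·-3.9·43 = 120 → v = 11.0 m/s
t = (v − v₀)/a = (11.0 − 21.4)/-3.9 = 2.66 s
Total distance = 0.435 + 54.0 + 43.0 = 97.4 m

97.4 m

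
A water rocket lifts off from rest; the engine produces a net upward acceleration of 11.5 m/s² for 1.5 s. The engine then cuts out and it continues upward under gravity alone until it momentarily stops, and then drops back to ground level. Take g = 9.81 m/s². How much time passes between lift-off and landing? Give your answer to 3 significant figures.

Phase 1 (powered ascent): v₀ = 0 m/s, a = 11.5 m/s².
v = v₀ + at = 0 + (11.5)(1.5) = 17.2 m/s
Δx = v₀t + ½at² = 0·1.5 + 0.5·11.5·1.5² = 12.9 m

Phase 2 (coasting upward): v₀ = 17.2 m/s, a = -9.81 m/s².
v = v₀ + at → t = (0 − 17.2) / -9.81 = 1.76 s
v² = v₀² + 2aΔx → Δx = (0² − 17.2²)/(2·-9.81) = 15.2 m

Phase 3 (free fall): v₀ = 0 m/s, a = -9.81 m/s².
Falls 28.1 m from rest: t = √(2·28.1/9.81) = 2.39 s; v = g·t = 23.5 m/s.
Total time = 1.50 + 1.76 + 2.39 = 5.65 s

5.65 s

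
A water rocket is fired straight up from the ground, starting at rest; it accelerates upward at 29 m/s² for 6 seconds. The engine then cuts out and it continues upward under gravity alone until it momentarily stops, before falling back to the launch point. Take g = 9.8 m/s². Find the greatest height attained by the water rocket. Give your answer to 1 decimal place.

Phase 1 (powered ascent): v₀ = 0 m/s, a = 29 m/s².
v = v₀ + at = 0 + (29)(6) = 174 m/s
Δx = v₀t + ½at² = 0·6 + 0.5·29·6² = 522 m

Phase 2 (coasting upward): v₀ = 174 m/s, a = -9.8 m/s².
v = v₀ + at → t = (0 − 174) / -9.8 = 17.8 s
v² = v₀² + 2aΔx → Δx = (0² − 174²)/(2·-9.8) = 1540 m
Maximum height = 522 + 1540 = 2070 m

2066.7 m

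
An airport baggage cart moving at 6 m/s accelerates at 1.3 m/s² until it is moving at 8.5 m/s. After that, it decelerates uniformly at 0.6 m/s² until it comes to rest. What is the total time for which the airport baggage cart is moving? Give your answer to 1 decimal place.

16.1 s

Phase 1 (accelerating): v₀ = 6.00 m/s, a = 1.3 m/s².
v = v₀ + at → t = (8.5 − 6.00) / 1.3 = 1.92 s
v² = v₀² + 2aΔx → Δx = (8.5² − 6.00²)/(2·1.3) = 13.9 m

Phase 2 (decelerating): v₀ = 8.50 m/s, a = -0.6 m/s².
v = v₀ + at → t = (0 − 8.50) / -0.6 = 14.2 s
v² = v₀² + 2aΔx → Δx = (0² − 8.50²)/(2·-0.6) = 60.2 m
Total time = 1.92 + 14.2 = 16.1 s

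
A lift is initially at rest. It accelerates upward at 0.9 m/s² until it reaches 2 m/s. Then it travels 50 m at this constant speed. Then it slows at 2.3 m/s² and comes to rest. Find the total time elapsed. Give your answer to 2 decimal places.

28.09 s

Phase 1 (accelerating): v₀ = 0 m/s, a = 0.9 m/s².
v = v₀ + at → t = (2 − 0) / 0.9 = 2.22 s
v² = v₀² + 2aΔx → Δx = (2² − 0²)/(2·0.9) = 2.22 m

Phase 2 (constant speed): v₀ = 2.00 m/s, a = 0 m/s².
Constant speed: t = d/v = 50/2.00 = 25.0 s

Phase 3 (decelerating): v₀ = 2.00 m/s, a = -2.3 m/s².
v = v₀ + at → t = (0 − 2.00) / -2.3 = 0.870 s
v² = v₀² + 2aΔx → Δx = (0² − 2.00²)/(2·-2.3) = 0.870 m
Total time = 2.22 + 25.0 + 0.870 = 28.1 s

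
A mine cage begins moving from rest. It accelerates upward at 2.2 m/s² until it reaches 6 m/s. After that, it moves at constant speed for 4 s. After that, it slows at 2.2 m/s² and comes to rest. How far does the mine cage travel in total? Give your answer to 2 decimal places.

Phase 1 (accelerating): v₀ = 0 m/s, a = 2.2 m/s².
v = v₀ + at → t = (6 − 0) / 2.2 = 2.73 s
v² = v₀² + 2aΔx → Δx = (6² − 0²)/(2·2.2) = 8.18 m

Phase 2 (constant speed): v₀ = 6.00 m/s, a = 0 m/s².
v = v₀ + at = 6.00 + (0)(4) = 6.00 m/s
Δx = v₀t + ½at² = 6.00·4 + 0.5·0·4² = 24.0 m

Phase 3 (decelerating): v₀ = 6.00 m/s, a = -2.2 m/s².
v = v₀ + at → t = (0 − 6.00) / -2.2 = 2.73 s
v² = v₀² + 2aΔx → Δx = (0² − 6.00²)/(2·-2.2) = 8.18 m
Total distance = 8.18 + 24.0 + 8.18 = 40.4 m

40.36 m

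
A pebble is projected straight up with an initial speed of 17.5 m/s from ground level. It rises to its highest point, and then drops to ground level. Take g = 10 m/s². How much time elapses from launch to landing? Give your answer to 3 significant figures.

3.50 s

Phase 1 (rising): v₀ = 17.5 m/s, a = -10 m/s².
v = v₀ + at → t = (0 − 17.5) / -10 = 1.75 s
v² = v₀² + 2aΔx → Δx = (0² − 17.5²)/(2·-10) = 15.3 m

Phase 2 (falling): v₀ = 0 m/s, a = -10 m/s².
Falls 15.3 m from rest: t = √(2·15.3/10) = 1.75 s; v = g·t = 17.5 m/s.
Total time = 1.75 + 1.75 = 3.50 s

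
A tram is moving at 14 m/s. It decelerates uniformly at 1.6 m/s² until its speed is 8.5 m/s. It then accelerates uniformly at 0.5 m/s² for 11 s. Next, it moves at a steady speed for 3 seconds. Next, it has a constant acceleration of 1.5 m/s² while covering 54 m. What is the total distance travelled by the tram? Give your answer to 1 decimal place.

Phase 1 (decelerating): v₀ = 14.0 m/s, a = -1.6 m/s².
v = v₀ + at → t = (8.5 − 14.0) / -1.6 = 3.44 s
v² = v₀² + 2aΔx → Δx = (8.5² − 14.0²)/(2·-1.6) = 38.7 m

Phase 2 (accelerating): v₀ = 8.50 m/s, a = 0.5 m/s².
v = v₀ + at = 8.50 + (0.5)(11) = 14.0 m/s
Δx = v₀t + ½at² = 8.50·11 + 0.5·0.5·11² = 124 m

Phase 3 (constant speed): v₀ = 14.0 m/s, a = 0 m/s².
v = v₀ + at = 14.0 + (0)(3) = 14.0 m/s
Δx = v₀t + ½at² = 14.0·3 + 0.5·0·3² = 42.0 m

Phase 4 (accelerating): v₀ = 14.0 m/s, a = 1.5 m/s².
v² = v₀² + 2aΔx = 14.0² + 2·1.5·54 = 358 → v = 18.9 m/s
t = (v − v₀)/a = (18.9 − 14.0)/1.5 = 3.28 s
Total distance = 38.7 + 124 + 42.0 + 54.0 = 258 m

258.4 m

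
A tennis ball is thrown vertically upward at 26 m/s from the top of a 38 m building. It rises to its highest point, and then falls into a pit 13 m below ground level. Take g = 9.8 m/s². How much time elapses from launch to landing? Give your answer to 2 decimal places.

Phase 1 (rising): v₀ = 26.0 m/s, a = -9.8 m/s².
v = v₀ + at → t = (0 − 26.0) / -9.8 = 2.65 s
v² = v₀² + 2aΔx → Δx = (0² − 26.0²)/(2·-9.8) = 34.5 m

Phase 2 (falling): v₀ = 0 m/s, a = -9.8 m/s².
Falls 85.5 m from rest: t = √(2·85.5/9.8) = 4.18 s; v = g·t = 40.9 m/s.
Total time = 2.65 + 4.18 = 6.83 s

6.83 s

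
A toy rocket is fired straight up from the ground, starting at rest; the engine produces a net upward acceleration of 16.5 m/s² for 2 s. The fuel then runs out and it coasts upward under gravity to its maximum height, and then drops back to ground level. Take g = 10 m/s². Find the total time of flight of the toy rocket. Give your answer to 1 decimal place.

Phase 1 (powered ascent): v₀ = 0 m/s, a = 16.5 m/s².
v = v₀ + at = 0 + (16.5)(2) = 33.0 m/s
Δx = v₀t + ½at² = 0·2 + 0.5·16.5·2² = 33.0 m

Phase 2 (coasting upward): v₀ = 33.0 m/s, a = -10 m/s².
v = v₀ + at → t = (0 − 33.0) / -10 = 3.30 s
v² = v₀² + 2aΔx → Δx = (0² − 33.0²)/(2·-10) = 54.5 m

Phase 3 (free fall): v₀ = 0 m/s, a = -10 m/s².
Falls 87.5 m from rest: t = √(2·87.5/10) = 4.18 s; v = g·t = 41.8 m/s.
Total time = 2.00 + 3.30 + 4.18 = 9.48 s

9.5 s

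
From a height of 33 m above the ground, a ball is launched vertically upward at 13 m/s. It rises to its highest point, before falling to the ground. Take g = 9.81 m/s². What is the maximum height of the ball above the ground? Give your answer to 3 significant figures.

41.6 m

Phase 1 (rising): v₀ = 13.0 m/s, a = -9.81 m/s².
v = v₀ + at → t = (0 − 13.0) / -9.81 = 1.33 s
v² = v₀² + 2aΔx → Δx = (0² − 13.0²)/(2·-9.81) = 8.61 m
Maximum height = 33 + 8.61 = 41.6 m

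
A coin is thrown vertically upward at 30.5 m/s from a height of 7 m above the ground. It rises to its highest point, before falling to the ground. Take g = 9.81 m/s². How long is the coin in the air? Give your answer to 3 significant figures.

6.44 s

Phase 1 (rising): v₀ = 30.5 m/s, a = -9.81 m/s².
v = v₀ + at → t = (0 − 30.5) / -9.81 = 3.11 s
v² = v₀² + 2aΔx → Δx = (0² − 30.5²)/(2·-9.81) = 47.4 m

Phase 2 (falling): v₀ = 0 m/s, a = -9.81 m/s².
Falls 54.4 m from rest: t = √(2·54.4/9.81) = 3.33 s; v = g·t = 32.7 m/s.
Total time = 3.11 + 3.33 = 6.44 s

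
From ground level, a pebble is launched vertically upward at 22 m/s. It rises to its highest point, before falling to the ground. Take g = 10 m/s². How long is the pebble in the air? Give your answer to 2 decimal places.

4.40 s

Phase 1 (rising): v₀ = 22.0 m/s, a = -10 m/s².
v = v₀ + at → t = (0 − 22.0) / -10 = 2.20 s
v² = v₀² + 2aΔx → Δx = (0² − 22.0²)/(2·-10) = 24.2 m

Phase 2 (falling): v₀ = 0 m/s, a = -10 m/s².
Falls 24.2 m from rest: t = √(2·24.2/10) = 2.20 s; v = g·t = 22.0 m/s.
Total time = 2.20 + 2.20 = 4.40 s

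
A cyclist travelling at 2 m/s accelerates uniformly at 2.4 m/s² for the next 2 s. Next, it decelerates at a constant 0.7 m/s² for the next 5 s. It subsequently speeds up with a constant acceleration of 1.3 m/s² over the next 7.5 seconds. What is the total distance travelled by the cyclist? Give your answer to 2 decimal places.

Phase 1 (accelerating): v₀ = 2.00 m/s, a = 2.4 m/s².
v = v₀ + at = 2.00 + (2.4)(2) = 6.80 m/s
Δx = v₀t + ½at² = 2.00·2 + 0.5·2.4·2² = 8.80 m

Phase 2 (decelerating): v₀ = 6.80 m/s, a = -0.7 m/s².
v = v₀ + at = 6.80 + (-0.7)(5) = 3.30 m/s
Δx = v₀t + ½at² = 6.80·5 + 0.5·-0.7·5² = 25.2 m

Phase 3 (accelerating): v₀ = 3.30 m/s, a = 1.3 m/s².
v = v₀ + at = 3.30 + (1.3)(7.5) = 13.1 m/s
Δx = v₀t + ½at² = 3.30·7.5 + 0.5·1.3·7.5² = 61.3 m
Total distance = 8.80 + 25.2 + 61.3 = 95.4 m

95.36 m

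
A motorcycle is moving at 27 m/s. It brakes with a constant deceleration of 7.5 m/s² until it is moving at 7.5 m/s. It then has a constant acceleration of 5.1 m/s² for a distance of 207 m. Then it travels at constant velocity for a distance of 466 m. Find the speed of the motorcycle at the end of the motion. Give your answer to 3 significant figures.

Phase 1 (decelerating): v₀ = 27.0 m/s, a = -7.5 m/s².
v = v₀ + at → t = (7.5 − 27.0) / -7.5 = 2.60 s
v² = v₀² + 2aΔx → Δx = (7.5² − 27.0²)/(2·-7.5) = 44.9 m

Phase 2 (accelerating): v₀ = 7.50 m/s, a = 5.1 m/s².
v² = v₀² + 2aΔx = 7.50² + 2·5.1·207 = 2170 → v = 46.6 m/s
t = (v − v₀)/a = (46.6 − 7.50)/5.1 = 7.66 s

Phase 3 (constant speed): v₀ = 46.6 m/s, a = 0 m/s².
Constant speed: t = d/v = 466/46.6 = 10.0 s
Final speed = 46.6 m/s

46.6 m/s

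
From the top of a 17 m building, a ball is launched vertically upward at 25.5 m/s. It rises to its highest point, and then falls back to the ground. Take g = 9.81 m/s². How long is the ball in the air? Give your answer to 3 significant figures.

Phase 1 (rising): v₀ = 25.5 m/s, a = -9.81 m/s².
v = v₀ + at → t = (0 − 25.5) / -9.81 = 2.60 s
v² = v₀² + 2aΔx → Δx = (0² − 25.5²)/(2·-9.81) = 33.1 m

Phase 2 (falling): v₀ = 0 m/s, a = -9.81 m/s².
Falls 50.1 m from rest: t = √(2·50.1/9.81) = 3.20 s; v = g·t = 31.4 m/s.
Total time = 2.60 + 3.20 = 5.80 s

5.80 s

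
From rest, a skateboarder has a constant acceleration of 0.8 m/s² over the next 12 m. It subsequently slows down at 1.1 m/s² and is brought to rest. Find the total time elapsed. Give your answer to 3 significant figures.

Phase 1 (accelerating): v₀ = 0 m/s, a = 0.8 m/s².
v² = v₀² + 2aΔx = 0² + 2·0.8·12 = 19.2 → v = 4.38 m/s
t = (v − v₀)/a = (4.38 − 0)/0.8 = 5.48 s

Phase 2 (decelerating): v₀ = 4.38 m/s, a = -1.1 m/s².
v = v₀ + at → t = (0 − 4.38) / -1.1 = 3.98 s
v² = v₀² + 2aΔx → Δx = (0² − 4.38²)/(2·-1.1) = 8.73 m
Total time = 5.48 + 3.98 = 9.46 s

9.46 s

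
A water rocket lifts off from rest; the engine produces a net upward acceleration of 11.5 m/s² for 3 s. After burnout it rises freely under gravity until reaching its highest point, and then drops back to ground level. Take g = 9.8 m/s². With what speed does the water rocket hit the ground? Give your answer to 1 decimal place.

Phase 1 (powered ascent): v₀ = 0 m/s, a = 11.5 m/s².
v = v₀ + at = 0 + (11.5)(3) = 34.5 m/s
Δx = v₀t + ½at² = 0·3 + 0.5·11.5·3² = 51.8 m

Phase 2 (coasting upward): v₀ = 34.5 m/s, a = -9.8 m/s².
v = v₀ + at → t = (0 − 34.5) / -9.8 = 3.52 s
v² = v₀² + 2aΔx → Δx = (0² − 34.5²)/(2·-9.8) = 60.7 m

Phase 3 (free fall): v₀ = 0 m/s, a = -9.8 m/s².
Falls 112 m from rest: t = √(2·112/9.8) = 4.79 s; v = g·t = 47.0 m/s.
Impact speed = 47.0 m/s

47.0 m/s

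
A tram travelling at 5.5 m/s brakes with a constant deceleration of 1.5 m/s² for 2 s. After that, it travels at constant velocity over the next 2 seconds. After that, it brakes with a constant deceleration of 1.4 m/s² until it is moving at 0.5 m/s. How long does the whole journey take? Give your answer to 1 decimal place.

5.4 s

Phase 1 (decelerating): v₀ = 5.50 m/s, a = -1.5 m/s².
v = v₀ + at = 5.50 + (-1.5)(2) = 2.50 m/s
Δx = v₀t + ½at² = 5.50·2 + 0.5·-1.5·2² = 8.00 m

Phase 2 (constant speed): v₀ = 2.50 m/s, a = 0 m/s².
v = v₀ + at = 2.50 + (0)(2) = 2.50 m/s
Δx = v₀t + ½at² = 2.50·2 + 0.5·0·2² = 5.00 m

Phase 3 (decelerating): v₀ = 2.50 m/s, a = -1.4 m/s².
v = v₀ + at → t = (0.5 − 2.50) / -1.4 = 1.43 s
v² = v₀² + 2aΔx → Δx = (0.5² − 2.50²)/(2·-1.4) = 2.14 m
Total time = 2.00 + 2.00 + 1.43 = 5.43 s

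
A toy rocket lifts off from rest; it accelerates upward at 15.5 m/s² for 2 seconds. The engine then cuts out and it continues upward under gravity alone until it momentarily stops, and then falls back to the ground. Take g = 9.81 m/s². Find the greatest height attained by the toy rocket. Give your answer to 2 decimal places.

Phase 1 (powered ascent): v₀ = 0 m/s, a = 15.5 m/s².
v = v₀ + at = 0 + (15.5)(2) = 31.0 m/s
Δx = v₀t + ½at² = 0·2 + 0.5·15.5·2² = 31.0 m

Phase 2 (coasting upward): v₀ = 31.0 m/s, a = -9.81 m/s².
v = v₀ + at → t = (0 − 31.0) / -9.81 = 3.16 s
v² = v₀² + 2aΔx → Δx = (0² − 31.0²)/(2·-9.81) = 49.0 m
Maximum height = 31.0 + 49.0 = 80.0 m

79.98 m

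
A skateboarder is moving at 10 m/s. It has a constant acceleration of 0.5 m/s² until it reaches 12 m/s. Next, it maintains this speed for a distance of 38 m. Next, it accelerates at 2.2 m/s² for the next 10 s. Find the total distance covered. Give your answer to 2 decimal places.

312.00 m

Phase 1 (accelerating): v₀ = 10.0 m/s, a = 0.5 m/s².
v = v₀ + at → t = (12 − 10.0) / 0.5 = 4.00 s
v² = v₀² + 2aΔx → Δx = (12² − 10.0²)/(2·0.5) = 44.0 m

Phase 2 (constant speed): v₀ = 12.0 m/s, a = 0 m/s².
Constant speed: t = d/v = 38/12.0 = 3.17 s

Phase 3 (accelerating): v₀ = 12.0 m/s, a = 2.2 m/s².
v = v₀ + at = 12.0 + (2.2)(10) = 34.0 m/s
Δx = v₀t + ½at² = 12.0·10 + 0.5·2.2·10² = 230 m
Total distance = 44.0 + 38.0 + 230 = 312 m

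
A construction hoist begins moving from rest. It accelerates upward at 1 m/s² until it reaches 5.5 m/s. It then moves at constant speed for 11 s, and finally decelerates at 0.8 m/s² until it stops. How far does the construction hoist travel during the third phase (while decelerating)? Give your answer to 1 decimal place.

Phase 1 (accelerating): v₀ = 0 m/s, a = 1 m/s².
v = v₀ + at → t = (5.5 − 0) / 1 = 5.50 s
v² = v₀² + 2aΔx → Δx = (5.5² − 0²)/(2·1) = 15.1 m

Phase 2 (constant speed): v₀ = 5.50 m/s, a = 0 m/s².
v = v₀ + at = 5.50 + (0)(11) = 5.50 m/s
Δx = v₀t + ½at² = 5.50·11 + 0.5·0·11² = 60.5 m

Phase 3 (decelerating): v₀ = 5.50 m/s, a = -0.8 m/s².
v = v₀ + at → t = (0 − 5.50) / -0.8 = 6.88 s
v² = v₀² + 2aΔx → Δx = (0² − 5.50²)/(2·-0.8) = 18.9 m
Distance in phase 3 = 18.9 m

18.9 m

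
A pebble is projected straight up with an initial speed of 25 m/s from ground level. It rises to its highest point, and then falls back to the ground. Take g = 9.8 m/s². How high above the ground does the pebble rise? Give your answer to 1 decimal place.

Phase 1 (rising): v₀ = 25.0 m/s, a = -9.8 m/s².
v = v₀ + at → t = (0 − 25.0) / -9.8 = 2.55 s
v² = v₀² + 2aΔx → Δx = (0² − 25.0²)/(2·-9.8) = 31.9 m
Maximum height = 31.9 m

31.9 m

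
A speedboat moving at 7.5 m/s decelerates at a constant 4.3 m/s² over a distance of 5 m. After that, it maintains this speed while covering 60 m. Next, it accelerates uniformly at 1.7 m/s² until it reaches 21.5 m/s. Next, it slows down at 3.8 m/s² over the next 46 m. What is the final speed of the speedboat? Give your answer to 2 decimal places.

Phase 1 (decelerating): v₀ = 7.50 m/s, a = -4.3 m/s².
v² = v₀² + 2aΔx = 7.50² + 2·-4.3·5 = 13.2 → v = 3.64 m/s
t = (v − v₀)/a = (3.64 − 7.50)/-4.3 = 0.898 s

Phase 2 (constant speed): v₀ = 3.64 m/s, a = 0 m/s².
Constant speed: t = d/v = 60/3.64 = 16.5 s

Phase 3 (accelerating): v₀ = 3.64 m/s, a = 1.7 m/s².
v = v₀ + at → t = (21.5 − 3.64) / 1.7 = 10.5 s
v² = v₀² + 2aΔx → Δx = (21.5² − 3.64²)/(2·1.7) = 132 m

Phase 4 (decelerating): v₀ = 21.5 m/s, a = -3.8 m/s².
v² = v₀² + 2aΔx = 21.5² + 2·-3.8·46 = 113 → v = 10.6 m/s
t = (v − v₀)/a = (10.6 − 21.5)/-3.8 = 2.86 s
Final speed = 10.6 m/s

10.61 m/s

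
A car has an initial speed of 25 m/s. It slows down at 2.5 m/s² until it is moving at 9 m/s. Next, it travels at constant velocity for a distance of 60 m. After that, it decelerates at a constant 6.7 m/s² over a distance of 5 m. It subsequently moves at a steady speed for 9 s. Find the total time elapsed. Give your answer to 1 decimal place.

22.9 s

Phase 1 (decelerating): v₀ = 25.0 m/s, a = -2.5 m/s².
v = v₀ + at → t = (9 − 25.0) / -2.5 = 6.40 s
v² = v₀² + 2aΔx → Δx = (9² − 25.0²)/(2·-2.5) = 109 m

Phase 2 (constant speed): v₀ = 9.00 m/s, a = 0 m/s².
Constant speed: t = d/v = 60/9.00 = 6.67 s

Phase 3 (decelerating): v₀ = 9.00 m/s, a = -6.7 m/s².
v² = v₀² + 2aΔx = 9.00² + 2·-6.7·5 = 14.0 → v = 3.74 m/s
t = (v − v₀)/a = (3.74 − 9.00)/-6.7 = 0.785 s

Phase 4 (constant speed): v₀ = 3.74 m/s, a = 0 m/s².
v = v₀ + at = 3.74 + (0)(9) = 3.74 m/s
Δx = v₀t + ½at² = 3.74·9 + 0.5·0·9² = 33.7 m
Total time = 6.40 + 6.67 + 0.785 + 9.00 = 22.9 s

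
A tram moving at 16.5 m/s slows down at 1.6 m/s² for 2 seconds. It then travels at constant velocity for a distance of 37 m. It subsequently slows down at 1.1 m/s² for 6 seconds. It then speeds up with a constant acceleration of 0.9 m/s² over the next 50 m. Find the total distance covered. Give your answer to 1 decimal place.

176.8 m

Phase 1 (decelerating): v₀ = 16.5 m/s, a = -1.6 m/s².
v = v₀ + at = 16.5 + (-1.6)(2) = 13.3 m/s
Δx = v₀t + ½at² = 16.5·2 + 0.5·-1.6·2² = 29.8 m

Phase 2 (constant speed): v₀ = 13.3 m/s, a = 0 m/s².
Constant speed: t = d/v = 37/13.3 = 2.78 s

Phase 3 (decelerating): v₀ = 13.3 m/s, a = -1.1 m/s².
v = v₀ + at = 13.3 + (-1.1)(6) = 6.70 m/s
Δx = v₀t + ½at² = 13.3·6 + 0.5·-1.1·6² = 60.0 m

Phase 4 (accelerating): v₀ = 6.70 m/s, a = 0.9 m/s².
v² = v₀² + 2aΔx = 6.70² + 2·0.9·50 = 135 → v = 11.6 m/s
t = (v − v₀)/a = (11.6 − 6.70)/0.9 = 5.46 s
Total distance = 29.8 + 37.0 + 60.0 + 50.0 = 177 m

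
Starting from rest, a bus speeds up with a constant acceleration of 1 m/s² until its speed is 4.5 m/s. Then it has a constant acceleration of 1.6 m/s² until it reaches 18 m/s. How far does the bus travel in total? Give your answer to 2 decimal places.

105.05 m

Phase 1 (accelerating): v₀ = 0 m/s, a = 1 m/s².
v = v₀ + at → t = (4.5 − 0) / 1 = 4.50 s
v² = v₀² + 2aΔx → Δx = (4.5² − 0²)/(2·1) = 10.1 m

Phase 2 (accelerating): v₀ = 4.50 m/s, a = 1.6 m/s².
v = v₀ + at → t = (18 − 4.50) / 1.6 = 8.44 s
v² = v₀² + 2aΔx → Δx = (18² − 4.50²)/(2·1.6) = 94.9 m
Total distance = 10.1 + 94.9 = 105 m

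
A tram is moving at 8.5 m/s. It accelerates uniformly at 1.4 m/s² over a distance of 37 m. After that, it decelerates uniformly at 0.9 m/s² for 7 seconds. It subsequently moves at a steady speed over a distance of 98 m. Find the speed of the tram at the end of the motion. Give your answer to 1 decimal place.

7.0 m/s

Phase 1 (accelerating): v₀ = 8.50 m/s, a = 1.4 m/s².
v² = v₀² + 2aΔx = 8.50² + 2·1.4·37 = 176 → v = 13.3 m/s
t = (v − v₀)/a = (13.3 − 8.50)/1.4 = 3.40 s

Phase 2 (decelerating): v₀ = 13.3 m/s, a = -0.9 m/s².
v = v₀ + at = 13.3 + (-0.9)(7) = 6.96 m/s
Δx = v₀t + ½at² = 13.3·7 + 0.5·-0.9·7² = 70.8 m

Phase 3 (constant speed): v₀ = 6.96 m/s, a = 0 m/s².
Constant speed: t = d/v = 98/6.96 = 14.1 s
Final speed = 6.96 m/s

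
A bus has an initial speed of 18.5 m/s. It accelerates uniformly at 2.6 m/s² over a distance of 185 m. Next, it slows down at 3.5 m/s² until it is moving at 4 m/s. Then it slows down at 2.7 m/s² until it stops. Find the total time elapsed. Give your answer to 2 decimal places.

17.43 s

Phase 1 (accelerating): v₀ = 18.5 m/s, a = 2.6 m/s².
v² = v₀² + 2aΔx = 18.5² + 2·2.6·185 = 1300 → v = 36.1 m/s
t = (v − v₀)/a = (36.1 − 18.5)/2.6 = 6.77 s

Phase 2 (decelerating): v₀ = 36.1 m/s, a = -3.5 m/s².
v = v₀ + at → t = (4 − 36.1) / -3.5 = 9.18 s
v² = v₀² + 2aΔx → Δx = (4² − 36.1²)/(2·-3.5) = 184 m

Phase 3 (decelerating): v₀ = 4.00 m/s, a = -2.7 m/s².
v = v₀ + at → t = (0 − 4.00) / -2.7 = 1.48 s
v² = v₀² + 2aΔx → Δx = (0² − 4.00²)/(2·-2.7) = 2.96 m
Total time = 6.77 + 9.18 + 1.48 = 17.4 s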